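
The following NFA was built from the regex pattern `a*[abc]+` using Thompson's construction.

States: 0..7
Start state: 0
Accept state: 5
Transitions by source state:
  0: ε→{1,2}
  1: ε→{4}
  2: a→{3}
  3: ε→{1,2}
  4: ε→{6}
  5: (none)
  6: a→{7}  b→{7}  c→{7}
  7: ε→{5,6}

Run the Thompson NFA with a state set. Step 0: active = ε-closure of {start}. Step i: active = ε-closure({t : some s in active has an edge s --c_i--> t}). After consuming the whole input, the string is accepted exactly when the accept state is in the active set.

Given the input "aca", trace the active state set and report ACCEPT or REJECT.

S₀ = ε-closure({0}) = {0,1,2,4,6}
'a' @ 1: {1,2,3,4,5,6,7}  ✓accept
'c' @ 2: {5,6,7}  ✓accept
'a' @ 3: {5,6,7}  ✓accept
end set {5,6,7} — state 5 in

Answer: ACCEPT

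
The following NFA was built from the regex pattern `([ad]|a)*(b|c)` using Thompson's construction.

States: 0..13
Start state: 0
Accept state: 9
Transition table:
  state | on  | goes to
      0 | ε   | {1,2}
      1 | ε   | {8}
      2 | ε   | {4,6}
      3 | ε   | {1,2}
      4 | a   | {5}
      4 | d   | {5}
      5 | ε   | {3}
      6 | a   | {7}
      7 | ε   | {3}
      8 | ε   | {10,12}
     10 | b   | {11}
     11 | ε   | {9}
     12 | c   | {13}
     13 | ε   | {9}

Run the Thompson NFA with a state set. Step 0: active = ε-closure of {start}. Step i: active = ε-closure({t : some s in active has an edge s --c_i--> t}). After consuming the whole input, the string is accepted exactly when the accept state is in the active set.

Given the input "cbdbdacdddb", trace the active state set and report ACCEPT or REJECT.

Answer: REJECT

Trace:
start: ε-closure({0}) = {0,1,2,4,6,8,10,12}
'c' @ 1: {9,13}  [accepting]
'b' @ 2: {}  — state set empty
rest 'dbdacdddb' ignored (set empty)
after full input: {}  (accept=9 not in)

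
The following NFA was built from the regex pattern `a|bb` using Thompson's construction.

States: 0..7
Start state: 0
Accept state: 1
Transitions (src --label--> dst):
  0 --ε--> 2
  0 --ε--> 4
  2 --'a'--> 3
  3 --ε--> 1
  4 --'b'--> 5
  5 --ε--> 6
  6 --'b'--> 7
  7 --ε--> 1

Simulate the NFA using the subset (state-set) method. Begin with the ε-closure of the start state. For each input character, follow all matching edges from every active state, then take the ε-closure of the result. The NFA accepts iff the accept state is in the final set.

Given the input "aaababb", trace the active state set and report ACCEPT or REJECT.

Answer: REJECT

Derivation:
initial (ε-close {0}): {0,2,4}
'a' @ 1: {1,3}  [accepting]
'a' @ 2: {}  — state set empty
rest 'ababb' ignored (set empty)
end set {} — state 1 not in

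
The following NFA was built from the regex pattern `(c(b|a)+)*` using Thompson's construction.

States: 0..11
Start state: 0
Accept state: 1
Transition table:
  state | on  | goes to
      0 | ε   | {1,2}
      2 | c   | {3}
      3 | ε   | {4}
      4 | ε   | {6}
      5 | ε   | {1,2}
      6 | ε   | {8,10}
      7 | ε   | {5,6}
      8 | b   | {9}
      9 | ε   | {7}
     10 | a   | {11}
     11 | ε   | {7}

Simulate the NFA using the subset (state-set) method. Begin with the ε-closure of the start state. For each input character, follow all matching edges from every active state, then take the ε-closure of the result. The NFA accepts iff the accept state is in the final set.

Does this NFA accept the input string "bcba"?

Answer: REJECT

Trace:
S₀ = ε-closure({0}) = {0,1,2}
'b' @ 1: {}  — dead — no transitions
rest 'cba' ignored (set empty)
final: {}; accept 1 not in set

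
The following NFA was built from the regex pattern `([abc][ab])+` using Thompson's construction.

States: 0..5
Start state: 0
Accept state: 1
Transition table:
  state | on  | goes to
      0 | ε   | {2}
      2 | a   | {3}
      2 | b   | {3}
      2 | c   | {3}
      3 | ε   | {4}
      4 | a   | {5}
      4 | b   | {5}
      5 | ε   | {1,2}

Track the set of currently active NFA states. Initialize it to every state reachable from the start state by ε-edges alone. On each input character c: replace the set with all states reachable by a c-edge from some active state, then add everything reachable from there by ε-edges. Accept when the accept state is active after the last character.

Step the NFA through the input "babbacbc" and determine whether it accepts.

Answer: REJECT

Derivation:
initial (ε-close {0}): {0,2}
'b' @ 1: {3,4}
'a' @ 2: {1,2,5}  ✓accept
'b' @ 3: {3,4}
'b' @ 4: {1,2,5}  ✓accept
'a' @ 5: {3,4}
'c' @ 6: {}  — state set empty
rest 'bc' ignored (set empty)
end set {} — state 1 not in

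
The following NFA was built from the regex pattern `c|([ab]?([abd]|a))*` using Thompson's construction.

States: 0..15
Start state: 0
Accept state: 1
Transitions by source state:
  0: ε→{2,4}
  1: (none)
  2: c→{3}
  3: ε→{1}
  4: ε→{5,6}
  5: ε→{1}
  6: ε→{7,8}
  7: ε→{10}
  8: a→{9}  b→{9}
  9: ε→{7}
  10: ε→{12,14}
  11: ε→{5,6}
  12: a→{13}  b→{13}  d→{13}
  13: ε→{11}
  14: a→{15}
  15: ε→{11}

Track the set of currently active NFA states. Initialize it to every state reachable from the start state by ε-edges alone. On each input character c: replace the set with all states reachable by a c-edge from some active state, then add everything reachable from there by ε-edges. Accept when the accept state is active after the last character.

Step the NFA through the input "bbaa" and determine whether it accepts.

Answer: ACCEPT

Derivation:
S₀ = ε-closure({0}) = {0,1,2,4,5,6,7,8,10,12,14}
'b' @ 1: {1,5,6,7,8,9,10,11,12,13,14}  [accepting]
'b' @ 2: {1,5,6,7,8,9,10,11,12,13,14}  [accepting]
'a' @ 3: {1,5,6,7,8,9,10,11,12,13,14,15}  [accepting]
'a' @ 4: {1,5,6,7,8,9,10,11,12,13,14,15}  [accepting]
after full input: {1,5,6,7,8,9,10,11,12,13,14,15}  (accept=1 in)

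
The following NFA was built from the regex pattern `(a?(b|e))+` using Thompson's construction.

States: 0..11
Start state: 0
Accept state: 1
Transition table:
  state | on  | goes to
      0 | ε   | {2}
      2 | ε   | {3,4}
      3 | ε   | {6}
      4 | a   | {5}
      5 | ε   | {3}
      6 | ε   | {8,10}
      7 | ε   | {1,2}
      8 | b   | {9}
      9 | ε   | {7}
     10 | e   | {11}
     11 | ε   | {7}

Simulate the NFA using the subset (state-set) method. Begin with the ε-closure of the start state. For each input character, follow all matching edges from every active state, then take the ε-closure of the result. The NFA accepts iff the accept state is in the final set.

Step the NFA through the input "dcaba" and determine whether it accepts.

Answer: REJECT

Trace:
start: ε-closure({0}) = {0,2,3,4,6,8,10}
'd' @ 1: {}  — dead — no transitions
rest 'caba' ignored (set empty)
final: {}; accept 1 not in set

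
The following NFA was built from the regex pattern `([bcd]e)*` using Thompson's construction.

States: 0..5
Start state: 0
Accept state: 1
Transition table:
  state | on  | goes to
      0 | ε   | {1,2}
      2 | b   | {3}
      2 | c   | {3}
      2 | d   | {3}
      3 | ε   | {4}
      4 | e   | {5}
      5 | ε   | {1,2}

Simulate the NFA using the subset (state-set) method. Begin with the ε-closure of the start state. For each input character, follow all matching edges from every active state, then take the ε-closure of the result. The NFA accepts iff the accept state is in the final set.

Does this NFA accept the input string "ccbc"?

initial (ε-close {0}): {0,1,2}
'c' @ 1: {3,4}
'c' @ 2: {}  — state set empty
rest 'bc' ignored (set empty)
end set {} — state 1 not in

Answer: REJECT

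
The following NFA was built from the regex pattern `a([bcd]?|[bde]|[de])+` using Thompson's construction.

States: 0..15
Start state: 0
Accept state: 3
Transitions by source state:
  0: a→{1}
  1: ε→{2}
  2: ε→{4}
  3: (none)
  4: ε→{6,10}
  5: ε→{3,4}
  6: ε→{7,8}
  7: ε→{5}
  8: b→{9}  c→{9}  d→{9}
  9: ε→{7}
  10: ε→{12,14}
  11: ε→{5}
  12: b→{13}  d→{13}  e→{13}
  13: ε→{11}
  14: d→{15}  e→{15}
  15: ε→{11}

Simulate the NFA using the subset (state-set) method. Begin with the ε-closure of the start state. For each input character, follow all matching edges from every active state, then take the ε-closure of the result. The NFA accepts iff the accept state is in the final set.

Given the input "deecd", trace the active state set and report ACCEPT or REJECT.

Answer: REJECT

Derivation:
start: ε-closure({0}) = {0}
'd' @ 1: {}  — state set empty
rest 'eecd' ignored (set empty)
final: {}; accept 3 not in set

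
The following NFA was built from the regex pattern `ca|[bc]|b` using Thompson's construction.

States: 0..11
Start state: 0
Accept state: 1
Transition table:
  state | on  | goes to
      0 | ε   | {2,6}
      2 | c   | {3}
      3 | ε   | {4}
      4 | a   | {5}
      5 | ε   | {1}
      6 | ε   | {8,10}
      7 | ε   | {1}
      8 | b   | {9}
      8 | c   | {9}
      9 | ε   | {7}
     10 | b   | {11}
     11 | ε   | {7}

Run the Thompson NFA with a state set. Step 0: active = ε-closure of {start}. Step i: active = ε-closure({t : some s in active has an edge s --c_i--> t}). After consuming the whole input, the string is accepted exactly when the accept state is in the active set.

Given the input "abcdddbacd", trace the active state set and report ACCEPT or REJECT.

Answer: REJECT

Trace:
start: ε-closure({0}) = {0,2,6,8,10}
'a' @ 1: {}  — dead — no transitions
rest 'bcdddbacd' ignored (set empty)
after full input: {}  (accept=1 not in)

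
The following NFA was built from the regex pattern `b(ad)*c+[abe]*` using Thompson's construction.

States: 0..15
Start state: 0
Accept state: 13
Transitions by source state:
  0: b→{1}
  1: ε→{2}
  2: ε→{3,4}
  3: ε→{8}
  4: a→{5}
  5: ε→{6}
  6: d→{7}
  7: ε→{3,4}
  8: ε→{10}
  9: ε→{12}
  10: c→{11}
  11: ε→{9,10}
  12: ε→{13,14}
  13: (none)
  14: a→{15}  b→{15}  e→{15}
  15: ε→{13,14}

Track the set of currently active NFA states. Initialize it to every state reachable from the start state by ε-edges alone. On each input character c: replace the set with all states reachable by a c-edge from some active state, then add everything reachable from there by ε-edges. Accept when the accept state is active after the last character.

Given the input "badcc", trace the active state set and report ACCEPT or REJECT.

Answer: ACCEPT

Trace:
start: ε-closure({0}) = {0}
'b' @ 1: {1,2,3,4,8,10}
'a' @ 2: {5,6}
'd' @ 3: {3,4,7,8,10}
'c' @ 4: {9,10,11,12,13,14}  (accept∈set)
'c' @ 5: {9,10,11,12,13,14}  (accept∈set)
after full input: {9,10,11,12,13,14}  (accept=13 in)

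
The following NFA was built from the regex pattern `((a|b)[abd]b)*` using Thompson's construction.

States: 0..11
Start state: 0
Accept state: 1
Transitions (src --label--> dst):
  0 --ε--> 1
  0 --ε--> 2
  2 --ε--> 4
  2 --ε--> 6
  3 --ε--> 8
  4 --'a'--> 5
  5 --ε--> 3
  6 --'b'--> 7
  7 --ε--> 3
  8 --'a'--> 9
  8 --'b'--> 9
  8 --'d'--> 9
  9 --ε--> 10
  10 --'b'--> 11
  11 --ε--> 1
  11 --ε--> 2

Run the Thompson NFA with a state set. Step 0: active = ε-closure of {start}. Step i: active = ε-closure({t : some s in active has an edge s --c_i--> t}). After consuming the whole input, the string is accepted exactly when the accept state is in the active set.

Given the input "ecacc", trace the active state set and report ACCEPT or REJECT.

Answer: REJECT

Derivation:
initial (ε-close {0}): {0,1,2,4,6}
'e' @ 1: {}  — state set empty
rest 'cacc' ignored (set empty)
final: {}; accept 1 not in set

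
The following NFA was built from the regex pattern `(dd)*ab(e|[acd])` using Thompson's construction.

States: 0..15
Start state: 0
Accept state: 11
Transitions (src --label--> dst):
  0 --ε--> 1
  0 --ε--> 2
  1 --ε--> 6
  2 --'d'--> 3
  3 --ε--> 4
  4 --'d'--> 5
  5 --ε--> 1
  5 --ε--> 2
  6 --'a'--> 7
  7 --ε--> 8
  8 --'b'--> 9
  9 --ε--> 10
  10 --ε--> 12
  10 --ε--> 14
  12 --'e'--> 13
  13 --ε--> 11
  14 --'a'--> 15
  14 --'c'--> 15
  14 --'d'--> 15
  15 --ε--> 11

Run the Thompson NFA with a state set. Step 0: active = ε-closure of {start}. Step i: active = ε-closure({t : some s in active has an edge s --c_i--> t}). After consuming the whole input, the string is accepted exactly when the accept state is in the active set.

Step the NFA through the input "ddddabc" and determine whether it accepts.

initial (ε-close {0}): {0,1,2,6}
'd' @ 1: {3,4}
'd' @ 2: {1,2,5,6}
'd' @ 3: {3,4}
'd' @ 4: {1,2,5,6}
'a' @ 5: {7,8}
'b' @ 6: {9,10,12,14}
'c' @ 7: {11,15}  (accept∈set)
end set {11,15} — state 11 in

Answer: ACCEPT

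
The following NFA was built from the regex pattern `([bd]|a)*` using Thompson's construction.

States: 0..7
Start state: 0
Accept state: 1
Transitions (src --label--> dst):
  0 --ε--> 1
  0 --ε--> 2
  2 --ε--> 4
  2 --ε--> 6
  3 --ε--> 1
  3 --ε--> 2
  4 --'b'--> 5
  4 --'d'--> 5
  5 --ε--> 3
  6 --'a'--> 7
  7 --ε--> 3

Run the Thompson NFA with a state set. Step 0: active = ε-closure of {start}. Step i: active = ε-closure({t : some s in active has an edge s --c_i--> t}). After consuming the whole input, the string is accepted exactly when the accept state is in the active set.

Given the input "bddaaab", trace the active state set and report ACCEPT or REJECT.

Answer: ACCEPT

Trace:
S₀ = ε-closure({0}) = {0,1,2,4,6}
'b' @ 1: {1,2,3,4,5,6}  (accept∈set)
'd' @ 2: {1,2,3,4,5,6}  (accept∈set)
'd' @ 3: {1,2,3,4,5,6}  (accept∈set)
'a' @ 4: {1,2,3,4,6,7}  (accept∈set)
'a' @ 5: {1,2,3,4,6,7}  (accept∈set)
'a' @ 6: {1,2,3,4,6,7}  (accept∈set)
'b' @ 7: {1,2,3,4,5,6}  (accept∈set)
final: {1,2,3,4,5,6}; accept 1 in set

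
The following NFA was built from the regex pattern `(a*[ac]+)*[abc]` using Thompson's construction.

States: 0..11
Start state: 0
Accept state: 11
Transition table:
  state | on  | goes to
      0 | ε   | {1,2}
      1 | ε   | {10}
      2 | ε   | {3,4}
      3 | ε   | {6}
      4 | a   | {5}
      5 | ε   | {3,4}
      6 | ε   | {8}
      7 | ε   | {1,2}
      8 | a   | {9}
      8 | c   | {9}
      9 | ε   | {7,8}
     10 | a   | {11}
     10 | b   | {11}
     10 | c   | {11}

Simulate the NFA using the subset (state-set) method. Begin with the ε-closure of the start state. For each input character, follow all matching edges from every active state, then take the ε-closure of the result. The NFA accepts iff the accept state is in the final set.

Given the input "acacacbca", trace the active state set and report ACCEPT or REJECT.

Answer: REJECT

Trace:
start: ε-closure({0}) = {0,1,2,3,4,6,8,10}
'a' @ 1: {1,2,3,4,5,6,7,8,9,10,11}  (accept∈set)
'c' @ 2: {1,2,3,4,6,7,8,9,10,11}  (accept∈set)
'a' @ 3: {1,2,3,4,5,6,7,8,9,10,11}  (accept∈set)
'c' @ 4: {1,2,3,4,6,7,8,9,10,11}  (accept∈set)
'a' @ 5: {1,2,3,4,5,6,7,8,9,10,11}  (accept∈set)
'c' @ 6: {1,2,3,4,6,7,8,9,10,11}  (accept∈set)
'b' @ 7: {11}  (accept∈set)
'c' @ 8: {}  — dead — no transitions
rest 'a' ignored (set empty)
end set {} — state 11 not in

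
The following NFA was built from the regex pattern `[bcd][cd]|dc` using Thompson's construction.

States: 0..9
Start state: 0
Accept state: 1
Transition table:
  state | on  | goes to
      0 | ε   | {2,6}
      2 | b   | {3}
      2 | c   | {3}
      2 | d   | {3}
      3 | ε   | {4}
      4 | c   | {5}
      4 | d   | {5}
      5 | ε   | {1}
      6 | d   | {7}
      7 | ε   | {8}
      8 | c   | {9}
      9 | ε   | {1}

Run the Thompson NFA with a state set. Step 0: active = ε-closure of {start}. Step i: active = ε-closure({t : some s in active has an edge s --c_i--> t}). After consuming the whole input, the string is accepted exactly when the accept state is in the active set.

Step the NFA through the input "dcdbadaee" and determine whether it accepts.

Answer: REJECT

Trace:
start: ε-closure({0}) = {0,2,6}
'd' @ 1: {3,4,7,8}
'c' @ 2: {1,5,9}  ✓accept
'd' @ 3: {}  — state set empty
rest 'badaee' ignored (set empty)
final: {}; accept 1 not in set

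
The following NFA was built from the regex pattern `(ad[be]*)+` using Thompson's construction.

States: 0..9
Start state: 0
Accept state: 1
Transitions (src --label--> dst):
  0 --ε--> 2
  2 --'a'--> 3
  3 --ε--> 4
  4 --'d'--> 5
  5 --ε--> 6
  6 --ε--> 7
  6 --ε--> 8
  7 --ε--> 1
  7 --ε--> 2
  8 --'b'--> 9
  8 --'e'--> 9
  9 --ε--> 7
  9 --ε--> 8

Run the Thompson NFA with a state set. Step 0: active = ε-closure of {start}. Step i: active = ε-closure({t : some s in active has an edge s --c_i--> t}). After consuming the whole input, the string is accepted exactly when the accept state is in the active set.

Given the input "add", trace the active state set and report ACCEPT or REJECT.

S₀ = ε-closure({0}) = {0,2}
'a' @ 1: {3,4}
'd' @ 2: {1,2,5,6,7,8}  [accepting]
'd' @ 3: {}  — no active states
end set {} — state 1 not in

Answer: REJECT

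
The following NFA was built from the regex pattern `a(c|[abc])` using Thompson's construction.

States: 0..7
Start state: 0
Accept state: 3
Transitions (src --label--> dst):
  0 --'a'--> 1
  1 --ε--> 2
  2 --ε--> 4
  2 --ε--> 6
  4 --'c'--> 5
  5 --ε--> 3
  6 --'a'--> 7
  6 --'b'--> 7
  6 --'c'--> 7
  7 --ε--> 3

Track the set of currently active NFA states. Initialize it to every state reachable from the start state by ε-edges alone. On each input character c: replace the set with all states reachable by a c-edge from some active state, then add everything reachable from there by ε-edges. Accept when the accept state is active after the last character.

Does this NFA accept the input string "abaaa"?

initial (ε-close {0}): {0}
'a' @ 1: {1,2,4,6}
'b' @ 2: {3,7}  (accept∈set)
'a' @ 3: {}  — state set empty
rest 'aa' ignored (set empty)
end set {} — state 3 not in

Answer: REJECT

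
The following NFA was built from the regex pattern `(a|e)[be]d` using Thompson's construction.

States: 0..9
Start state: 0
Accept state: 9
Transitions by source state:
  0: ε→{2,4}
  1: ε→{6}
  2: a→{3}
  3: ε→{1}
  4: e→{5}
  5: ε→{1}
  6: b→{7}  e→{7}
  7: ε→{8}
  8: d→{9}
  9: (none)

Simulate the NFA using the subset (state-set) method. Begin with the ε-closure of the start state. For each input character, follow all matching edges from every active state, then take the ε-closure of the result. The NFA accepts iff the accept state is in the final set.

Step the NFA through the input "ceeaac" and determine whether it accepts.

Answer: REJECT

Steps:
S₀ = ε-closure({0}) = {0,2,4}
'c' @ 1: {}  — no active states
rest 'eeaac' ignored (set empty)
final: {}; accept 9 not in set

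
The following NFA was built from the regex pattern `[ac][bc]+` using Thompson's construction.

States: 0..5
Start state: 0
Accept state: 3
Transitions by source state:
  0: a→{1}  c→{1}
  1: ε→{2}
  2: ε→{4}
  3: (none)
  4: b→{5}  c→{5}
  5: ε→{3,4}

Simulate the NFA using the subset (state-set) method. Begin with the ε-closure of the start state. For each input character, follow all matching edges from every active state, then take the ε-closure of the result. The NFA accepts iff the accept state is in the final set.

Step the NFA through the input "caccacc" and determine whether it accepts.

Answer: REJECT

Steps:
initial (ε-close {0}): {0}
'c' @ 1: {1,2,4}
'a' @ 2: {}  — state set empty
rest 'ccacc' ignored (set empty)
after full input: {}  (accept=3 not in)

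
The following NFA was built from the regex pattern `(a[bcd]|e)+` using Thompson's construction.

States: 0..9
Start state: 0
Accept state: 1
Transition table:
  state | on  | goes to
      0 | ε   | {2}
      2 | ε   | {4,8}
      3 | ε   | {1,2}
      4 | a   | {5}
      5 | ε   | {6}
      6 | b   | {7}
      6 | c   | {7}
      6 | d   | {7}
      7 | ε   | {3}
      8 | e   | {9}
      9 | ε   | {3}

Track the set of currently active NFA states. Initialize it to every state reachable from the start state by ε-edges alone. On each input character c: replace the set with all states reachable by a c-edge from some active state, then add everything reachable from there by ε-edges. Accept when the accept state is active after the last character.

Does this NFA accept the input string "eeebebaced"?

start: ε-closure({0}) = {0,2,4,8}
'e' @ 1: {1,2,3,4,8,9}  ✓accept
'e' @ 2: {1,2,3,4,8,9}  ✓accept
'e' @ 3: {1,2,3,4,8,9}  ✓accept
'b' @ 4: {}  — state set empty
rest 'ebaced' ignored (set empty)
final: {}; accept 1 not in set

Answer: REJECT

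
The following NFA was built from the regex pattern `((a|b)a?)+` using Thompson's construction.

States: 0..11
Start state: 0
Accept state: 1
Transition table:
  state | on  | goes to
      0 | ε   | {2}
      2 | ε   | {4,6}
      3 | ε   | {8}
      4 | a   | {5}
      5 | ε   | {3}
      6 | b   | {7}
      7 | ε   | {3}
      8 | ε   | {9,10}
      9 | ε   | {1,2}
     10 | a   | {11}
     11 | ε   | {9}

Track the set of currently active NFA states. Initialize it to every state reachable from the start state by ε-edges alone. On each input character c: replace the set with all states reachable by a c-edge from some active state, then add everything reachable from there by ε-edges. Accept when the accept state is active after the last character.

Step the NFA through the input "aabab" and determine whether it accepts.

Answer: ACCEPT

Trace:
start: ε-closure({0}) = {0,2,4,6}
'a' @ 1: {1,2,3,4,5,6,8,9,10}  [accepting]
'a' @ 2: {1,2,3,4,5,6,8,9,10,11}  [accepting]
'b' @ 3: {1,2,3,4,6,7,8,9,10}  [accepting]
'a' @ 4: {1,2,3,4,5,6,8,9,10,11}  [accepting]
'b' @ 5: {1,2,3,4,6,7,8,9,10}  [accepting]
after full input: {1,2,3,4,6,7,8,9,10}  (accept=1 in)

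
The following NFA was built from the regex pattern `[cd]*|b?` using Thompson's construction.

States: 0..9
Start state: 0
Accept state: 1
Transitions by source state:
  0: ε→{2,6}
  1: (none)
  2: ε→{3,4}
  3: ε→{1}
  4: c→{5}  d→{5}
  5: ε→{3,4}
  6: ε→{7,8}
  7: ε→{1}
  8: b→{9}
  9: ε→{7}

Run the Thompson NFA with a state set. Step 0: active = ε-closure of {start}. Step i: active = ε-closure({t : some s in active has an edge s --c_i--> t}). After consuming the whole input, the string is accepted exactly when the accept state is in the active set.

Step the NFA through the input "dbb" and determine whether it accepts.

Answer: REJECT

Steps:
start: ε-closure({0}) = {0,1,2,3,4,6,7,8}
'd' @ 1: {1,3,4,5}  ✓accept
'b' @ 2: {}  — no active states
rest 'b' ignored (set empty)
final: {}; accept 1 not in set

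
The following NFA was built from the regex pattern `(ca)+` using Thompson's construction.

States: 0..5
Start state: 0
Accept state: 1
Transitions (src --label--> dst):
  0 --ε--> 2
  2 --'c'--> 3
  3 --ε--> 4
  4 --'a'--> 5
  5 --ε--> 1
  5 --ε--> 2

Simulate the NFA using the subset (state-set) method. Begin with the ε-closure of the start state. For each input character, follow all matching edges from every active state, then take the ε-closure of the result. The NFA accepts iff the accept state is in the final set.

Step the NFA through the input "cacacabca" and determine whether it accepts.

Answer: REJECT

Derivation:
S₀ = ε-closure({0}) = {0,2}
'c' @ 1: {3,4}
'a' @ 2: {1,2,5}  ✓accept
'c' @ 3: {3,4}
'a' @ 4: {1,2,5}  ✓accept
'c' @ 5: {3,4}
'a' @ 6: {1,2,5}  ✓accept
'b' @ 7: {}  — state set empty
rest 'ca' ignored (set empty)
final: {}; accept 1 not in set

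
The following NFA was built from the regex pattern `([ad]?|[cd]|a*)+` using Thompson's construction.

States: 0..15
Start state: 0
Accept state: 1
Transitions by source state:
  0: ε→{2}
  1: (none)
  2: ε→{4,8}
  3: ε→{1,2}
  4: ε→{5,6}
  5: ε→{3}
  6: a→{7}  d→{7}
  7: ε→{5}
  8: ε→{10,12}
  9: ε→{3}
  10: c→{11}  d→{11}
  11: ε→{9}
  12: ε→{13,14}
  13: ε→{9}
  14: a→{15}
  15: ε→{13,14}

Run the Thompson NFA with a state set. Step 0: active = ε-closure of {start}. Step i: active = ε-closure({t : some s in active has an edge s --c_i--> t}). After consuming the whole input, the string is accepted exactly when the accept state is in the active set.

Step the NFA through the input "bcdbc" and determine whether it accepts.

Answer: REJECT

Derivation:
initial (ε-close {0}): {0,1,2,3,4,5,6,8,9,10,12,13,14}
'b' @ 1: {}  — dead — no transitions
rest 'cdbc' ignored (set empty)
after full input: {}  (accept=1 not in)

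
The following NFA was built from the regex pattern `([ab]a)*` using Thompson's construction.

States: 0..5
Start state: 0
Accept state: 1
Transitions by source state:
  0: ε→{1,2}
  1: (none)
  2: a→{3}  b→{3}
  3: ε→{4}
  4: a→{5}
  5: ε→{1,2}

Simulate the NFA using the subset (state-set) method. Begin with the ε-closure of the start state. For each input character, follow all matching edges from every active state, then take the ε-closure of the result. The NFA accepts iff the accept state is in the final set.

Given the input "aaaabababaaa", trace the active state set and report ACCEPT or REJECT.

S₀ = ε-closure({0}) = {0,1,2}
'a' @ 1: {3,4}
'a' @ 2: {1,2,5}  ✓accept
'a' @ 3: {3,4}
'a' @ 4: {1,2,5}  ✓accept
'b' @ 5: {3,4}
'a' @ 6: {1,2,5}  ✓accept
'b' @ 7: {3,4}
'a' @ 8: {1,2,5}  ✓accept
'b' @ 9: {3,4}
'a' @ 10: {1,2,5}  ✓accept
'a' @ 11: {3,4}
'a' @ 12: {1,2,5}  ✓accept
end set {1,2,5} — state 1 in

Answer: ACCEPT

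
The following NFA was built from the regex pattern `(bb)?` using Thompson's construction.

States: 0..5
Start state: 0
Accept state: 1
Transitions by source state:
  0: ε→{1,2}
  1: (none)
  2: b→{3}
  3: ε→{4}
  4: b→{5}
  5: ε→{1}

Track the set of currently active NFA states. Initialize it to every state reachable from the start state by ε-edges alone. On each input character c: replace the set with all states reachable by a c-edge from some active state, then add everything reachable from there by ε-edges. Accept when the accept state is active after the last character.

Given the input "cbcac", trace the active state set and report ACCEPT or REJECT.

Answer: REJECT

Derivation:
S₀ = ε-closure({0}) = {0,1,2}
'c' @ 1: {}  — no active states
rest 'bcac' ignored (set empty)
end set {} — state 1 not in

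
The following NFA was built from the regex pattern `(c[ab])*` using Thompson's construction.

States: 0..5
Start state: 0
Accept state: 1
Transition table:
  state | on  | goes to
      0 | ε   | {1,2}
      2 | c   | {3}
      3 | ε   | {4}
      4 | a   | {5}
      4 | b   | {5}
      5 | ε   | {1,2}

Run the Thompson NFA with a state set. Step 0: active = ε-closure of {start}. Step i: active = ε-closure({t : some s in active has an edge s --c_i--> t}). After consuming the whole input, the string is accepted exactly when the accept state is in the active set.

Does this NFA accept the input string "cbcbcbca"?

start: ε-closure({0}) = {0,1,2}
'c' @ 1: {3,4}
'b' @ 2: {1,2,5}  (accept∈set)
'c' @ 3: {3,4}
'b' @ 4: {1,2,5}  (accept∈set)
'c' @ 5: {3,4}
'b' @ 6: {1,2,5}  (accept∈set)
'c' @ 7: {3,4}
'a' @ 8: {1,2,5}  (accept∈set)
after full input: {1,2,5}  (accept=1 in)

Answer: ACCEPT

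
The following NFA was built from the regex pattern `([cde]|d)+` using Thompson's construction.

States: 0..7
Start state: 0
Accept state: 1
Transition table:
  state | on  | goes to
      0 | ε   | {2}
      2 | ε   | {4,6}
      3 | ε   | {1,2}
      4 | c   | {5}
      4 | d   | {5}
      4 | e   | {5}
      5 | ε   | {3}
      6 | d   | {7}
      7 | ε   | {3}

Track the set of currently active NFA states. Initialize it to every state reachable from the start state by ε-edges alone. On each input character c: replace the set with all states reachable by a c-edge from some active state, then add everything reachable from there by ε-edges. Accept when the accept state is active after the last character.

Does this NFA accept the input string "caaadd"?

initial (ε-close {0}): {0,2,4,6}
'c' @ 1: {1,2,3,4,5,6}  [accepting]
'a' @ 2: {}  — no active states
rest 'aadd' ignored (set empty)
after full input: {}  (accept=1 not in)

Answer: REJECT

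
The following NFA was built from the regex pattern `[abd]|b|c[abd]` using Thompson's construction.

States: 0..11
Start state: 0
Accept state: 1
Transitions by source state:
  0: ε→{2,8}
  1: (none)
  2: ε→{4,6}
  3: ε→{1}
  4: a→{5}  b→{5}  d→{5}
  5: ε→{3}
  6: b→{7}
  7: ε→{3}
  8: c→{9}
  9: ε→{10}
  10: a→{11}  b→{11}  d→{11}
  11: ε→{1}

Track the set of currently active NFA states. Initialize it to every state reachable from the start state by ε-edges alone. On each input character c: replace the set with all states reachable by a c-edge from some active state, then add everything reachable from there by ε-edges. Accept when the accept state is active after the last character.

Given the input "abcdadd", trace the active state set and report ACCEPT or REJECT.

Answer: REJECT

Derivation:
start: ε-closure({0}) = {0,2,4,6,8}
'a' @ 1: {1,3,5}  [accepting]
'b' @ 2: {}  — dead — no transitions
rest 'cdadd' ignored (set empty)
end set {} — state 1 not in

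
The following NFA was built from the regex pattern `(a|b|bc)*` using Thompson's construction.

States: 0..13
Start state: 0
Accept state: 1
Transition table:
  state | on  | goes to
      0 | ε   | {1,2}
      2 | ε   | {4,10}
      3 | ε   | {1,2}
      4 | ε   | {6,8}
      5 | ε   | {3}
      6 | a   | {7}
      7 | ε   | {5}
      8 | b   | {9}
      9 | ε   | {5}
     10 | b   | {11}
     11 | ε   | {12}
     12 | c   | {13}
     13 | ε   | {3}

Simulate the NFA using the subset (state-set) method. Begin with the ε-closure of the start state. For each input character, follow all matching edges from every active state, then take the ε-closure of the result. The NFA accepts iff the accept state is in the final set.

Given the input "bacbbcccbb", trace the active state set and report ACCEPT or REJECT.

start: ε-closure({0}) = {0,1,2,4,6,8,10}
'b' @ 1: {1,2,3,4,5,6,8,9,10,11,12}  ✓accept
'a' @ 2: {1,2,3,4,5,6,7,8,10}  ✓accept
'c' @ 3: {}  — no active states
rest 'bbcccbb' ignored (set empty)
end set {} — state 1 not in

Answer: REJECT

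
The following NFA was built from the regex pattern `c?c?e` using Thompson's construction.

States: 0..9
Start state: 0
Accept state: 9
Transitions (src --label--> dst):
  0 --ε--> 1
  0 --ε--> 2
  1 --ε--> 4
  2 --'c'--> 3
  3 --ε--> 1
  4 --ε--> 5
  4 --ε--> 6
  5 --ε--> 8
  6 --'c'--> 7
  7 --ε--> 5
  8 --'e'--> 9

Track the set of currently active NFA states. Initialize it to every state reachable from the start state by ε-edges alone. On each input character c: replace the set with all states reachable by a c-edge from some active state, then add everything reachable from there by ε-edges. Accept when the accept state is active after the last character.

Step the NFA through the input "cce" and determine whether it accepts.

Answer: ACCEPT

Trace:
S₀ = ε-closure({0}) = {0,1,2,4,5,6,8}
'c' @ 1: {1,3,4,5,6,7,8}
'c' @ 2: {5,7,8}
'e' @ 3: {9}  (accept∈set)
after full input: {9}  (accept=9 in)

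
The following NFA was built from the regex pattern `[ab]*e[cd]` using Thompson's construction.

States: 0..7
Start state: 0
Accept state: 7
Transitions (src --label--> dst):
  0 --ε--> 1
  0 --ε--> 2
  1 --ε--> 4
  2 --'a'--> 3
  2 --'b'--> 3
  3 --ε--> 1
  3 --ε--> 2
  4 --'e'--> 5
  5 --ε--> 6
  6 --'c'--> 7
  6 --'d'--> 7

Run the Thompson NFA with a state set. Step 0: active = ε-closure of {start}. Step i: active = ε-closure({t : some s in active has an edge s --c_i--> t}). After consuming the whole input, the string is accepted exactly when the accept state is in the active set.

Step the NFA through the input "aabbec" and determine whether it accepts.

Answer: ACCEPT

Derivation:
S₀ = ε-closure({0}) = {0,1,2,4}
'a' @ 1: {1,2,3,4}
'a' @ 2: {1,2,3,4}
'b' @ 3: {1,2,3,4}
'b' @ 4: {1,2,3,4}
'e' @ 5: {5,6}
'c' @ 6: {7}  [accepting]
end set {7} — state 7 in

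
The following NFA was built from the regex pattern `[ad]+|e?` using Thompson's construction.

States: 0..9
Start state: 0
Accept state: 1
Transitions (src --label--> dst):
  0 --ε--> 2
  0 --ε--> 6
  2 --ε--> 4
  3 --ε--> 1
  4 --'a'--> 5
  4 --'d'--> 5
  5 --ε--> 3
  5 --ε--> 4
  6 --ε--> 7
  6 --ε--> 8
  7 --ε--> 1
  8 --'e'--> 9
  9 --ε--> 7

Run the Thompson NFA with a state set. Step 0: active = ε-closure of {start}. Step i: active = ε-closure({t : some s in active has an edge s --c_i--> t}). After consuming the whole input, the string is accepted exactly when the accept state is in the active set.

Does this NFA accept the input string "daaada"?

S₀ = ε-closure({0}) = {0,1,2,4,6,7,8}
'd' @ 1: {1,3,4,5}  (accept∈set)
'a' @ 2: {1,3,4,5}  (accept∈set)
'a' @ 3: {1,3,4,5}  (accept∈set)
'a' @ 4: {1,3,4,5}  (accept∈set)
'd' @ 5: {1,3,4,5}  (accept∈set)
'a' @ 6: {1,3,4,5}  (accept∈set)
after full input: {1,3,4,5}  (accept=1 in)

Answer: ACCEPT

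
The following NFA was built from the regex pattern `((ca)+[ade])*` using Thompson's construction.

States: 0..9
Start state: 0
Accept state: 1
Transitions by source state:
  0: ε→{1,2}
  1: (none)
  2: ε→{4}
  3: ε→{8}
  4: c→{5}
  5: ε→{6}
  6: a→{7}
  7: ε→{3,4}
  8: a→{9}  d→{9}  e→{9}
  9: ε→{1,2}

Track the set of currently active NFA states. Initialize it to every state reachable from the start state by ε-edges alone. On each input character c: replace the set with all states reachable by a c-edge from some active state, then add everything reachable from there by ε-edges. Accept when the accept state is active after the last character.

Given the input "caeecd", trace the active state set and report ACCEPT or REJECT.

Answer: REJECT

Derivation:
S₀ = ε-closure({0}) = {0,1,2,4}
'c' @ 1: {5,6}
'a' @ 2: {3,4,7,8}
'e' @ 3: {1,2,4,9}  ✓accept
'e' @ 4: {}  — no active states
rest 'cd' ignored (set empty)
final: {}; accept 1 not in set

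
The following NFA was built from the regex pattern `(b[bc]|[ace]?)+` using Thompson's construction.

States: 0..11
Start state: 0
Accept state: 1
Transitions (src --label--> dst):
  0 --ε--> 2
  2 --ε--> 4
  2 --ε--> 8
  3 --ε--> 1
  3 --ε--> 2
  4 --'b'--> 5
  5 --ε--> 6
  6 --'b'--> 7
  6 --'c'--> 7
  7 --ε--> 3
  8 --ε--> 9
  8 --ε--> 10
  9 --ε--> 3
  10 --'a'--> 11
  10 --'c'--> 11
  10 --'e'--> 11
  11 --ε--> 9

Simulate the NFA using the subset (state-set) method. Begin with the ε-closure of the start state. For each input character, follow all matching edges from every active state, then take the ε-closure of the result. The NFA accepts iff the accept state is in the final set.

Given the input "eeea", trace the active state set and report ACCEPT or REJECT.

Answer: ACCEPT

Trace:
initial (ε-close {0}): {0,1,2,3,4,8,9,10}
'e' @ 1: {1,2,3,4,8,9,10,11}  [accepting]
'e' @ 2: {1,2,3,4,8,9,10,11}  [accepting]
'e' @ 3: {1,2,3,4,8,9,10,11}  [accepting]
'a' @ 4: {1,2,3,4,8,9,10,11}  [accepting]
after full input: {1,2,3,4,8,9,10,11}  (accept=1 in)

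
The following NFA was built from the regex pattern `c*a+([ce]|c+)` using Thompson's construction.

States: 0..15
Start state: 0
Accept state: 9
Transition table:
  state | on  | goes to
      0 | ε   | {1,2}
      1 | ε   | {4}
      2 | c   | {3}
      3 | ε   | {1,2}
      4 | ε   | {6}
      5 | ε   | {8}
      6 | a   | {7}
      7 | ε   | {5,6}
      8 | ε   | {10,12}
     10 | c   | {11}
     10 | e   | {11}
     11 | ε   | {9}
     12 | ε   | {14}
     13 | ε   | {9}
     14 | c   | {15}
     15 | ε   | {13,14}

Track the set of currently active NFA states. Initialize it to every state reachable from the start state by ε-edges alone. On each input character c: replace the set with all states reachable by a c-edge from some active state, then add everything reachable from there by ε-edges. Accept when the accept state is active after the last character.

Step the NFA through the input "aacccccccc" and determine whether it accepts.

S₀ = ε-closure({0}) = {0,1,2,4,6}
'a' @ 1: {5,6,7,8,10,12,14}
'a' @ 2: {5,6,7,8,10,12,14}
'c' @ 3: {9,11,13,14,15}  (accept∈set)
'c' @ 4: {9,13,14,15}  (accept∈set)
'c' @ 5: {9,13,14,15}  (accept∈set)
'c' @ 6: {9,13,14,15}  (accept∈set)
'c' @ 7: {9,13,14,15}  (accept∈set)
'c' @ 8: {9,13,14,15}  (accept∈set)
'c' @ 9: {9,13,14,15}  (accept∈set)
'c' @ 10: {9,13,14,15}  (accept∈set)
final: {9,13,14,15}; accept 9 in set

Answer: ACCEPT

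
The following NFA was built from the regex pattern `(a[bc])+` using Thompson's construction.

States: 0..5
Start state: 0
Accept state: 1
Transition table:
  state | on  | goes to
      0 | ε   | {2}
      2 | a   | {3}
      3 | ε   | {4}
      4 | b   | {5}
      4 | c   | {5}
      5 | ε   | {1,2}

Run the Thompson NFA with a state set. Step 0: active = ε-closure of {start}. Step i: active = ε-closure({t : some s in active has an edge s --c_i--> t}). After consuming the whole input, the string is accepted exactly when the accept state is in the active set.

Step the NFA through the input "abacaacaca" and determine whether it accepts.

S₀ = ε-closure({0}) = {0,2}
'a' @ 1: {3,4}
'b' @ 2: {1,2,5}  [accepting]
'a' @ 3: {3,4}
'c' @ 4: {1,2,5}  [accepting]
'a' @ 5: {3,4}
'a' @ 6: {}  — state set empty
rest 'caca' ignored (set empty)
after full input: {}  (accept=1 not in)

Answer: REJECT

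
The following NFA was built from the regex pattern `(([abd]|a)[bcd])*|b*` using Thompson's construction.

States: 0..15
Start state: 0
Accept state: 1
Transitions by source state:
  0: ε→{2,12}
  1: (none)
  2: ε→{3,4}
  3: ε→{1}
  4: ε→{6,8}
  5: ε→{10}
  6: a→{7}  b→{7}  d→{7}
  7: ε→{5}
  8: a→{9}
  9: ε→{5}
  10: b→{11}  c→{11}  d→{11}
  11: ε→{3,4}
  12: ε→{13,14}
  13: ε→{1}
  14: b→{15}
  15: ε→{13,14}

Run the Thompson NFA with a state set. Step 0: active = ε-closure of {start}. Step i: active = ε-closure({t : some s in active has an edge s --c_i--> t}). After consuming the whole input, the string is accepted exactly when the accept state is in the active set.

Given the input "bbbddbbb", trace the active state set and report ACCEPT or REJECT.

Answer: ACCEPT

Steps:
start: ε-closure({0}) = {0,1,2,3,4,6,8,12,13,14}
'b' @ 1: {1,5,7,10,13,14,15}  (accept∈set)
'b' @ 2: {1,3,4,6,8,11,13,14,15}  (accept∈set)
'b' @ 3: {1,5,7,10,13,14,15}  (accept∈set)
'd' @ 4: {1,3,4,6,8,11}  (accept∈set)
'd' @ 5: {5,7,10}
'b' @ 6: {1,3,4,6,8,11}  (accept∈set)
'b' @ 7: {5,7,10}
'b' @ 8: {1,3,4,6,8,11}  (accept∈set)
end set {1,3,4,6,8,11} — state 1 in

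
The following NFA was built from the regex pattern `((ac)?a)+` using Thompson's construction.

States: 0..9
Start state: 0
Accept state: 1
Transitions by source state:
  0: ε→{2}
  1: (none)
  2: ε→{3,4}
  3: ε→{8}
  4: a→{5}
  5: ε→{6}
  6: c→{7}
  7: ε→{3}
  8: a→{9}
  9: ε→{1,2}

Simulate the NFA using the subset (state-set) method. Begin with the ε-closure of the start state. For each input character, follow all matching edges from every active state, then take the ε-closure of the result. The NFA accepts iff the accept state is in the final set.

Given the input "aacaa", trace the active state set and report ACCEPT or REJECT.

S₀ = ε-closure({0}) = {0,2,3,4,8}
'a' @ 1: {1,2,3,4,5,6,8,9}  ✓accept
'a' @ 2: {1,2,3,4,5,6,8,9}  ✓accept
'c' @ 3: {3,7,8}
'a' @ 4: {1,2,3,4,8,9}  ✓accept
'a' @ 5: {1,2,3,4,5,6,8,9}  ✓accept
after full input: {1,2,3,4,5,6,8,9}  (accept=1 in)

Answer: ACCEPT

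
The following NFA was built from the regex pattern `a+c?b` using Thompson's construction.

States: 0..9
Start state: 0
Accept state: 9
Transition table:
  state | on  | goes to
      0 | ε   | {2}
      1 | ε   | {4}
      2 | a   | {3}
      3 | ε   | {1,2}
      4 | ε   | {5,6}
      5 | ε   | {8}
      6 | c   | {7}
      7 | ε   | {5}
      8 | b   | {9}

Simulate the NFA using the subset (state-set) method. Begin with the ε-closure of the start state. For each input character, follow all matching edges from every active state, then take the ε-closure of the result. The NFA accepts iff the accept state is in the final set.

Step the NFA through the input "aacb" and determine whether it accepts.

Answer: ACCEPT

Derivation:
start: ε-closure({0}) = {0,2}
'a' @ 1: {1,2,3,4,5,6,8}
'a' @ 2: {1,2,3,4,5,6,8}
'c' @ 3: {5,7,8}
'b' @ 4: {9}  ✓accept
end set {9} — state 9 in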